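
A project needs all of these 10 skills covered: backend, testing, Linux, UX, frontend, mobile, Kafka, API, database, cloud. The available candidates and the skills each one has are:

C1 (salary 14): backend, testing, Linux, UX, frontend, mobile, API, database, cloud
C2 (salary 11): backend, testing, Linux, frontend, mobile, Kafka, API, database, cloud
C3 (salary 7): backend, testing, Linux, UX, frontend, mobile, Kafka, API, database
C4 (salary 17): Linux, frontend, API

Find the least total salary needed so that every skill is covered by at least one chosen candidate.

18

C2, C3 cover every skill at salary 11 + 7 = 18.
Any cover uses at least 2 candidates; among all covering selections none totals below 18.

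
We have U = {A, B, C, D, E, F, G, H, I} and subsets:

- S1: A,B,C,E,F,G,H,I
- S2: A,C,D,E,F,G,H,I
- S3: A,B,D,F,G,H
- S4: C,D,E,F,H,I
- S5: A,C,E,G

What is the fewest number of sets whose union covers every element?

S1, S2 together cover {A, B, C, D, E, F, G, H, I} — every element.
No single set contains all 9 elements, so 2 is optimal.

2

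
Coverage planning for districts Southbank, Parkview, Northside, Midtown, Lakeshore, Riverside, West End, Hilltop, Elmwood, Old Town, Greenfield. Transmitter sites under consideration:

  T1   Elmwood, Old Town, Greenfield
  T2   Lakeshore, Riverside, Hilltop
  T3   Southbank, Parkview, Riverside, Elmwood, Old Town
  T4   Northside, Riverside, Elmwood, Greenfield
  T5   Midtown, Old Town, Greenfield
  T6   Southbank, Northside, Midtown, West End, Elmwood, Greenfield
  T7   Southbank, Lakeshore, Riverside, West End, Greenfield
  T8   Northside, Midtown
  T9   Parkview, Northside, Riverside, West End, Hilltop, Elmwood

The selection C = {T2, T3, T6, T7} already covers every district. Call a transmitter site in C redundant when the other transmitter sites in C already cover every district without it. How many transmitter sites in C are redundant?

Drop T2: Hilltop uncovered — not redundant.
Drop T3: Parkview, Old Town uncovered — not redundant.
Drop T6: Northside, Midtown uncovered — not redundant.
Drop T7: the rest still cover every district — redundant.
1 redundant: T7.

1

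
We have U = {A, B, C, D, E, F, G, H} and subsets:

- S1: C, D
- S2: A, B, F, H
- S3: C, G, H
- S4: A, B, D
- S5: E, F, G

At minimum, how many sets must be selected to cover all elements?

S1, S2, S5 together cover {A, B, C, D, E, F, G, H} — every element.
No 2 of the 5 sets cover everything (all 10 pairs fall short), so 3 is minimum.

3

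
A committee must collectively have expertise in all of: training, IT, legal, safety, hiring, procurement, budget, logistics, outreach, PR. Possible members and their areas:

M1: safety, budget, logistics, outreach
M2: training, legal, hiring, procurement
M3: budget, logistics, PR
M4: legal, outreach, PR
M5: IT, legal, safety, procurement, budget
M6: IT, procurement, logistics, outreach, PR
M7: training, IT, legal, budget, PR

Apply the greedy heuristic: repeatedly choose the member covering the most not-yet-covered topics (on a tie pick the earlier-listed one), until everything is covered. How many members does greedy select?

Pick 1: M5 covers 5 new topics (IT, legal, safety, procurement, budget).
Pick 2: M6 covers 3 new topics (logistics, outreach, PR).
Pick 3: M2 covers 2 new topics (training, hiring).
Greedy uses 3 members.

3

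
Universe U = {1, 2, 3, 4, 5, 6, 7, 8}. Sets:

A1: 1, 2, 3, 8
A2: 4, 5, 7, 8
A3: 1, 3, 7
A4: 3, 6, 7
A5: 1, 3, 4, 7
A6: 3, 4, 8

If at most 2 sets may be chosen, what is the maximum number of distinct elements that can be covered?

7

Choosing A1, A2 covers {1, 2, 3, 4, 5, 7, 8} — 7 elements.
No choice of 2 sets does better; here 6 is left uncovered.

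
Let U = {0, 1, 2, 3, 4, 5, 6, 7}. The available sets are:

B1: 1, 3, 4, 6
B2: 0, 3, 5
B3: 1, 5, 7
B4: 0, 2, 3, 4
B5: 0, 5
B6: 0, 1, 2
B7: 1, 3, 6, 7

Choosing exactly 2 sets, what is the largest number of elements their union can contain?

Choosing B3, B4 covers {0, 1, 2, 3, 4, 5, 7} — 7 elements.
No choice of 2 sets does better; here 6 is left uncovered.

7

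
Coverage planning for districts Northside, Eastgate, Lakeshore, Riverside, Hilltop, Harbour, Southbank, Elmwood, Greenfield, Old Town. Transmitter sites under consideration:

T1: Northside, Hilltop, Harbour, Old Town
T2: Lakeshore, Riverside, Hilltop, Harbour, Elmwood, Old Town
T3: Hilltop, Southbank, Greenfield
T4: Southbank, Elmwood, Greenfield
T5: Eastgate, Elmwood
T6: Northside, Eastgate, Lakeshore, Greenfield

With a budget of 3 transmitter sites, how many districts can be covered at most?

Choosing T2, T3, T6 covers {Northside, Eastgate, Lakeshore, Riverside, Hilltop, Harbour, Southbank, Elmwood, Greenfield, Old Town} — 10 districts.
That is all 10 districts.

10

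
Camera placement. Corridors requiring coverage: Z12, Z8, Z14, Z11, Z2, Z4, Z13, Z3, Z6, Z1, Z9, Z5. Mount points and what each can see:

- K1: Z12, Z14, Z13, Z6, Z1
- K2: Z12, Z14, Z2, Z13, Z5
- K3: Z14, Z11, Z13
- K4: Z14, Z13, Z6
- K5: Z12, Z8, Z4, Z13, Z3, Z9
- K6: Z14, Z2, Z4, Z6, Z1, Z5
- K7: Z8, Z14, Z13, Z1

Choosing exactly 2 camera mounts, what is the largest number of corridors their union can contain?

Choosing K5, K6 covers {Z12, Z8, Z14, Z2, Z4, Z13, Z3, Z6, Z1, Z9, Z5} — 11 corridors.
No choice of 2 camera mounts does better; here Z11 is left uncovered.

11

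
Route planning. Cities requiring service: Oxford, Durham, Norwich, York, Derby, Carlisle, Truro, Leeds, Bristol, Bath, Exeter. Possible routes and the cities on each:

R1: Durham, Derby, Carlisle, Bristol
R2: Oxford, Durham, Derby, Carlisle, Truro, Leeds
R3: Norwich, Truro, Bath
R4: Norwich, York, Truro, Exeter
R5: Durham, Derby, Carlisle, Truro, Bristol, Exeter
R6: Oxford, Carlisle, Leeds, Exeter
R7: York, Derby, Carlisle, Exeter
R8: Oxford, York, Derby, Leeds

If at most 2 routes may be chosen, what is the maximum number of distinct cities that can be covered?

9

Choosing R2, R4 covers {Oxford, Durham, Norwich, York, Derby, Carlisle, Truro, Leeds, Exeter} — 9 cities.
No choice of 2 routes does better; here Bristol, Bath are left uncovered.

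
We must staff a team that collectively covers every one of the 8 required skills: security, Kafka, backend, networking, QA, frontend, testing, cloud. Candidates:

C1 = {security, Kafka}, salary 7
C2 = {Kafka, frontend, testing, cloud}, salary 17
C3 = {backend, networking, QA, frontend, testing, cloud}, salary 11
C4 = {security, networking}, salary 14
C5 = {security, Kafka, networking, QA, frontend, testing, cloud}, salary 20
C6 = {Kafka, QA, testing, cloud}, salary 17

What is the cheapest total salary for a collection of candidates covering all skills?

18

C1, C3 cover every skill at salary 7 + 11 = 18.
Any cover uses at least 2 candidates; among all covering selections none totals below 18.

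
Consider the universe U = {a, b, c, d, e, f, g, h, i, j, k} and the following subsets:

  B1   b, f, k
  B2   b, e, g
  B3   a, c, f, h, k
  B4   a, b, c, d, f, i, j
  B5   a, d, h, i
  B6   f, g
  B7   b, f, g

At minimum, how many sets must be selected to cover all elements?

B2, B3, B4 together cover {a, b, c, d, e, f, g, h, i, j, k} — every element.
No 2 of the 7 sets cover everything (all 21 pairs fall short), so 3 is minimum.

3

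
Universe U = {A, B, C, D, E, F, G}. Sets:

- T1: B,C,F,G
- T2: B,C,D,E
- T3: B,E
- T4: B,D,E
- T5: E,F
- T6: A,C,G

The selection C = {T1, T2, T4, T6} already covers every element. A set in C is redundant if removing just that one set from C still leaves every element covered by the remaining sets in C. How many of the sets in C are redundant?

2

Drop T1: F uncovered — not redundant.
Drop T2: the rest still cover every element — redundant.
Drop T4: the rest still cover every element — redundant.
Drop T6: A uncovered — not redundant.
2 redundant: T2, T4.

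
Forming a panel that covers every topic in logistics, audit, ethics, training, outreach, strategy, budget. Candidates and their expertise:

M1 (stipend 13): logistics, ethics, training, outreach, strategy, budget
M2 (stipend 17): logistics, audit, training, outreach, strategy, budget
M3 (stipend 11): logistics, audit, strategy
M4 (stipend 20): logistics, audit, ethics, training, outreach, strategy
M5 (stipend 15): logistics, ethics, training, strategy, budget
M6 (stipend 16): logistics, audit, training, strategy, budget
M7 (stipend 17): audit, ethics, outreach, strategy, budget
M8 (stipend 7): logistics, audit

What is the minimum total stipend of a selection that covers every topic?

M1, M8 cover every topic at stipend 13 + 7 = 20.
Any cover uses at least 2 members; among all covering selections none totals below 20.

20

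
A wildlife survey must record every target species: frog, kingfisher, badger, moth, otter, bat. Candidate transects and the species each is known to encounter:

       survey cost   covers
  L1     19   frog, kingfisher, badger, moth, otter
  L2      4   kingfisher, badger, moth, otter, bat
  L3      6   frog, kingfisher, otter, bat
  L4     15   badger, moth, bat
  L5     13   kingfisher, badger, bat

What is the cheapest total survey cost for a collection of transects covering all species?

L2, L3 cover every species at survey cost 4 + 6 = 10.
Any cover uses at least 2 transects; among all covering selections none totals below 10.

10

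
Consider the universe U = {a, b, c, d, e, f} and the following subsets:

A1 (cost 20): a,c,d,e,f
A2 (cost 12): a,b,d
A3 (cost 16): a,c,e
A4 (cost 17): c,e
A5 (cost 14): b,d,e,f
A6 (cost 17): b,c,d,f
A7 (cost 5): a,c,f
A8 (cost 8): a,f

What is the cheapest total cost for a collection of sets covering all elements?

A5, A7 cover every element at cost 14 + 5 = 19.
Any cover uses at least 2 sets; among all covering selections none totals below 19.

19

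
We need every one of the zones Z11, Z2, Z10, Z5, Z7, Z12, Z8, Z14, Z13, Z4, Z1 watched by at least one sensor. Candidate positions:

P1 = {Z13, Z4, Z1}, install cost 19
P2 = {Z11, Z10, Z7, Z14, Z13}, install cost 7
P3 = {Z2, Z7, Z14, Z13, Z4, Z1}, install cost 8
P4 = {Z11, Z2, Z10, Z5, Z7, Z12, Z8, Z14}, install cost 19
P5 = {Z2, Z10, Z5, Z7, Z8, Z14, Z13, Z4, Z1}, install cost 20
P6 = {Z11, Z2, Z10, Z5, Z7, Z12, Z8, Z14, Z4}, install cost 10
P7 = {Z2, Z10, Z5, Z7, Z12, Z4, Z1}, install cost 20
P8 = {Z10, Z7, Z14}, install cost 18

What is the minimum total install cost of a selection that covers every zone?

P3, P6 cover every zone at install cost 8 + 10 = 18.
Any cover uses at least 2 sensor positions; among all covering selections none totals below 18.

18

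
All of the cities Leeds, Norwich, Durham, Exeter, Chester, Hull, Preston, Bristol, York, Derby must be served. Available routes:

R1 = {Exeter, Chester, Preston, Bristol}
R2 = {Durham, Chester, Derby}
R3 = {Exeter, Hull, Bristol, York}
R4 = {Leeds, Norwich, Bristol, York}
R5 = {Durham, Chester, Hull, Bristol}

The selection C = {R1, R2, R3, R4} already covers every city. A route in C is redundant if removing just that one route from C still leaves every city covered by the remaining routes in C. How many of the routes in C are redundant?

Drop R1: Preston uncovered — not redundant.
Drop R2: Durham, Derby uncovered — not redundant.
Drop R3: Hull uncovered — not redundant.
Drop R4: Leeds, Norwich uncovered — not redundant.
None of the routes in C is redundant.

0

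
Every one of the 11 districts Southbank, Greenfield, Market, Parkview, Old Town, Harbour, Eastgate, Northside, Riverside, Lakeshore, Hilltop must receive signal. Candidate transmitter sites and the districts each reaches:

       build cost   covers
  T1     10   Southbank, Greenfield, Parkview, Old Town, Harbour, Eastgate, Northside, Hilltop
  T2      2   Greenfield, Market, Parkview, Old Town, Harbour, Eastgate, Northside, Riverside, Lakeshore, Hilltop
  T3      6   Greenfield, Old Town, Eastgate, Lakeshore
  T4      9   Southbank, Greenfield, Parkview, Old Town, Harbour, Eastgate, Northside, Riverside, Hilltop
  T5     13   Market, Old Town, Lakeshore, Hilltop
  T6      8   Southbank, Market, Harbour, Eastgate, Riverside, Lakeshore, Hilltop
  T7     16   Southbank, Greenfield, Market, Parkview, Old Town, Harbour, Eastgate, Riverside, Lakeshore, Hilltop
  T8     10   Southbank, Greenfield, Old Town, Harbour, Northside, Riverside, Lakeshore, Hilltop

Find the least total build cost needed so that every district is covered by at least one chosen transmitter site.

10

T2, T6 cover every district at build cost 2 + 8 = 10.
Any cover uses at least 2 transmitter sites; among all covering selections none totals below 10.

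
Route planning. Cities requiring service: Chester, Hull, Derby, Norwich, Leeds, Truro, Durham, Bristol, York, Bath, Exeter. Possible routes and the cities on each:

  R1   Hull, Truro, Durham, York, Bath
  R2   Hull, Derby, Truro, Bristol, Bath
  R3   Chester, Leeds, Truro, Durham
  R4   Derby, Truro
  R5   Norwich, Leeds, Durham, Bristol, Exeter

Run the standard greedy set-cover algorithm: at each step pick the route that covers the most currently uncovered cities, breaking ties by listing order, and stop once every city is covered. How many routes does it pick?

Pick 1: R1 covers 5 new cities (Hull, Truro, Durham, York, Bath).
Pick 2: R5 covers 4 new cities (Norwich, Leeds, Bristol, Exeter).
Pick 3: R2 covers 1 new cities (Derby).
Pick 4: R3 covers 1 new cities (Chester).
Greedy uses 4 routes.

4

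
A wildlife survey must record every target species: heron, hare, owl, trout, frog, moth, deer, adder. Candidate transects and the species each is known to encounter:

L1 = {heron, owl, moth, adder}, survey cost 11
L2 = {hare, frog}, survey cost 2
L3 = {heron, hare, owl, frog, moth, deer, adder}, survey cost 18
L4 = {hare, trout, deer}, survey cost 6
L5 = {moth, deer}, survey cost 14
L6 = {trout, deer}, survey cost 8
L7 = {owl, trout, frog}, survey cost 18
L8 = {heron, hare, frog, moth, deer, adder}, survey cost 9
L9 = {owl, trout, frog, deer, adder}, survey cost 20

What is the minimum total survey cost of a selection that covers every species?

19

L1, L2, L4 cover every species at survey cost 11 + 2 + 6 = 19.
Any cover uses at least 2 transects; among all covering selections none totals below 19.
Greedy by coverage-per-survey cost would pick L2, L8, L4, L1 for 28 — worse than the optimum 19.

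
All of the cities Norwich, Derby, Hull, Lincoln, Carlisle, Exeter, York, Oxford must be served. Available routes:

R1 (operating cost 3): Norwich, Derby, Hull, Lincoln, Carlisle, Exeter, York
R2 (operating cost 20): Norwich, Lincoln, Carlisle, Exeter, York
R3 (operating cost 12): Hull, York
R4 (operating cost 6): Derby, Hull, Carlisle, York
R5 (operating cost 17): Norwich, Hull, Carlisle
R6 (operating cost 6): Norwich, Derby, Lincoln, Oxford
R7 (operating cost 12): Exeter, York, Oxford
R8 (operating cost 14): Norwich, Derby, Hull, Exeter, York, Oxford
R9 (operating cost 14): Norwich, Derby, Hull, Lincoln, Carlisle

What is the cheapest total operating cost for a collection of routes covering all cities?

9

R1, R6 cover every city at operating cost 3 + 6 = 9.
Any cover uses at least 2 routes; among all covering selections none totals below 9.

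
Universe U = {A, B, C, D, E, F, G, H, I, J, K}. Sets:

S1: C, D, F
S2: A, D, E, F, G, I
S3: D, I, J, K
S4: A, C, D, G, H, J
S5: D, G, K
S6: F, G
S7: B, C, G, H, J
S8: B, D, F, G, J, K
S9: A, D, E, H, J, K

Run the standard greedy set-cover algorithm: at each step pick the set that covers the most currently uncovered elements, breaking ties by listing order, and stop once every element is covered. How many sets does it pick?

3

Pick 1: S2 covers 6 new elements (A, D, E, F, G, I).
Pick 2: S7 covers 4 new elements (B, C, H, J).
Pick 3: S3 covers 1 new elements (K).
Greedy uses 3 sets.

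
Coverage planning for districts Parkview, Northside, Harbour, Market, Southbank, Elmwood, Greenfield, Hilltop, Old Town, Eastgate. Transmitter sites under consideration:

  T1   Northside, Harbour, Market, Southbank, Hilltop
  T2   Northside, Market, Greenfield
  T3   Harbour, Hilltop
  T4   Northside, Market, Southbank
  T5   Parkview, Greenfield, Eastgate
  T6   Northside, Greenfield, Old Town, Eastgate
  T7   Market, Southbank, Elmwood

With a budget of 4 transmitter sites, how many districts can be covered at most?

Choosing T1, T5, T6, T7 covers {Parkview, Northside, Harbour, Market, Southbank, Elmwood, Greenfield, Hilltop, Old Town, Eastgate} — 10 districts.
That is all 10 districts.

10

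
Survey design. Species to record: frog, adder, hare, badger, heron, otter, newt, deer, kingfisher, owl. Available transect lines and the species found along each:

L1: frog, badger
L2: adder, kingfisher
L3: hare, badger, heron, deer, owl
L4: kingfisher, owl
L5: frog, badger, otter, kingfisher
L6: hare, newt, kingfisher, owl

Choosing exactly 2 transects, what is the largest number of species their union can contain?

Choosing L3, L5 covers {frog, hare, badger, heron, otter, deer, kingfisher, owl} — 8 species.
No choice of 2 transects does better; here adder, newt are left uncovered.

8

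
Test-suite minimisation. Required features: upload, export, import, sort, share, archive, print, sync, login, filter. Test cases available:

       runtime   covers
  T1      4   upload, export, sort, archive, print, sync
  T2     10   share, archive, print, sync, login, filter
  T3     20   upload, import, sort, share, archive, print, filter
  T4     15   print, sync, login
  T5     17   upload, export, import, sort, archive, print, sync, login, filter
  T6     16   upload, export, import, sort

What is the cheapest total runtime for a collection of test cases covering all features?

T2, T6 cover every feature at runtime 10 + 16 = 26.
Any cover uses at least 2 test cases; among all covering selections none totals below 26.

26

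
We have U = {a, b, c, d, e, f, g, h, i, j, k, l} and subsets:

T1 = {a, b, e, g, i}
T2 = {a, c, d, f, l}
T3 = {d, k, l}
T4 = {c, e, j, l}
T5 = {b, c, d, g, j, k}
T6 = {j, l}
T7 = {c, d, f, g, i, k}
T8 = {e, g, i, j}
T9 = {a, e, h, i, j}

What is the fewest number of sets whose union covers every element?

3

T2, T5, T9 together cover {a, b, c, d, e, f, g, h, i, j, k, l} — every element.
No 2 of the 9 sets cover everything (all 36 pairs fall short), so 3 is minimum.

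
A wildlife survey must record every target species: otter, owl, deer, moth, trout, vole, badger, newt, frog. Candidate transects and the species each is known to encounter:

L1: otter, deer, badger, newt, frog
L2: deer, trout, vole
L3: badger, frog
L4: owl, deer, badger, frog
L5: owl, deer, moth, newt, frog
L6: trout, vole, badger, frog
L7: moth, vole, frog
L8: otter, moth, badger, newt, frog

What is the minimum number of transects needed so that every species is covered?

L1, L2, L5 together cover {otter, owl, deer, moth, trout, vole, badger, newt, frog} — every species.
No 2 of the 8 transects cover everything (all 28 pairs fall short), so 3 is minimum.

3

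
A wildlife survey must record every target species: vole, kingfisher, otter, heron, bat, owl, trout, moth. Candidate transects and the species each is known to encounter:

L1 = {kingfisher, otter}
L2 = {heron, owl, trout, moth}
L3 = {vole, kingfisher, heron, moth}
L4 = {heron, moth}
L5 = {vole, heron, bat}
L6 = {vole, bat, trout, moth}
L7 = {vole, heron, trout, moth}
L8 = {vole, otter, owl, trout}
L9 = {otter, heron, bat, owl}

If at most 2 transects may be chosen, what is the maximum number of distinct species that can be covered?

Choosing L3, L8 covers {vole, kingfisher, otter, heron, owl, trout, moth} — 7 species.
No choice of 2 transects does better; here bat is left uncovered.

7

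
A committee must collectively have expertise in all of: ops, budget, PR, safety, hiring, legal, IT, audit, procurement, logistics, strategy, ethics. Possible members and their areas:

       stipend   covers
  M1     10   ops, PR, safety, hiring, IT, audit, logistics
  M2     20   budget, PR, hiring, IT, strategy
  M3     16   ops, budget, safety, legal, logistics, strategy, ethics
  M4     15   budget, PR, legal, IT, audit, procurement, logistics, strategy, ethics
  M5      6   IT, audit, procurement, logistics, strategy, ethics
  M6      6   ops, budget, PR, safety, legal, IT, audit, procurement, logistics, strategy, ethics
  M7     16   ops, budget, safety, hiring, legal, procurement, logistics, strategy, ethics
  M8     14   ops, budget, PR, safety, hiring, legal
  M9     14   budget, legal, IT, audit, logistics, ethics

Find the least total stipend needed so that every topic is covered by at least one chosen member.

M1, M6 cover every topic at stipend 10 + 6 = 16.
Any cover uses at least 2 members; among all covering selections none totals below 16.

16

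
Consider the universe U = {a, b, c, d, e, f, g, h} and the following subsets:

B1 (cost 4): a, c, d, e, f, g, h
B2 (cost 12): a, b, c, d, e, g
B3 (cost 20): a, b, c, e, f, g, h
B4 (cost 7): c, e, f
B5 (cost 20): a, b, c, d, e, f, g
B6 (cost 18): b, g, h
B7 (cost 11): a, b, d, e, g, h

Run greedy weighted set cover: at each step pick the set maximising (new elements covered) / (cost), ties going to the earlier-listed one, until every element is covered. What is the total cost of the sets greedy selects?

15

Pick 1: B1 adds 7 new (a, c, d, e, f, g, h) at cost 4 (ratio 7/4).
Pick 2: B7 adds 1 new (b) at cost 11 (ratio 1/11).
Greedy total cost: 4 + 11 = 15.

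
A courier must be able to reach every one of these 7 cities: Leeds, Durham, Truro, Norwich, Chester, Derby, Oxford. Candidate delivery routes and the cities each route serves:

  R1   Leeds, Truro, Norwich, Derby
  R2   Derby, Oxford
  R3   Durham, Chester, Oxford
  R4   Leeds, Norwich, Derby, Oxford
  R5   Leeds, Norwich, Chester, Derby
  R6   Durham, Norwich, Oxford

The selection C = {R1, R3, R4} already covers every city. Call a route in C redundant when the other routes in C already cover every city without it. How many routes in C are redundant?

1

Drop R1: Truro uncovered — not redundant.
Drop R3: Durham, Chester uncovered — not redundant.
Drop R4: the rest still cover every city — redundant.
1 redundant: R4.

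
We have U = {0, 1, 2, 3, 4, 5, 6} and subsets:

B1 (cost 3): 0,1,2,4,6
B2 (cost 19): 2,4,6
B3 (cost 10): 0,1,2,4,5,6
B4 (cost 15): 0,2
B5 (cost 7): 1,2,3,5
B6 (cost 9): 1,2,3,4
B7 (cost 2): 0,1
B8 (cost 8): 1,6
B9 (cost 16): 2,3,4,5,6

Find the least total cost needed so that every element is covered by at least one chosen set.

10

B1, B5 cover every element at cost 3 + 7 = 10.
Any cover uses at least 2 sets; among all covering selections none totals below 10.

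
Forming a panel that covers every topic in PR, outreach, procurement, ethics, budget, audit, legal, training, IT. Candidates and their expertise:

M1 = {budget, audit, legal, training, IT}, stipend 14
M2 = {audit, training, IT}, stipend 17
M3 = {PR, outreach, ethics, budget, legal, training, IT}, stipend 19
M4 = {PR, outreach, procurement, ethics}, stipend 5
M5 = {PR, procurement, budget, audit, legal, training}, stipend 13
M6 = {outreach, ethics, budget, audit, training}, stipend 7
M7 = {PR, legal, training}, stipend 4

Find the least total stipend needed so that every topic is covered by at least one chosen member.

M1, M4 cover every topic at stipend 14 + 5 = 19.
Any cover uses at least 2 members; among all covering selections none totals below 19.
Greedy by coverage-per-stipend would pick M4, M7, M6, M1 for 30 — worse than the optimum 19.

19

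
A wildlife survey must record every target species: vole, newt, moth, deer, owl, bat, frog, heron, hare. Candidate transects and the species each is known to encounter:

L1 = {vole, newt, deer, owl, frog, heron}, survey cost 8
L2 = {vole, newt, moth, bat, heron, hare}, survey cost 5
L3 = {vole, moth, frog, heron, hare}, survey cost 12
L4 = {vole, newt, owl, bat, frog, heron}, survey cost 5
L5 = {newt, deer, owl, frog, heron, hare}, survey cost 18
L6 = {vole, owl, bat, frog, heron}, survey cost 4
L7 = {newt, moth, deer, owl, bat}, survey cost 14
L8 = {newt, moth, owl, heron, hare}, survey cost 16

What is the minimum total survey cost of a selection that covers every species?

13

L1, L2 cover every species at survey cost 8 + 5 = 13.
Any cover uses at least 2 transects; among all covering selections none totals below 13.
Greedy by coverage-per-survey cost would pick L6, L2, L1 for 17 — worse than the optimum 13.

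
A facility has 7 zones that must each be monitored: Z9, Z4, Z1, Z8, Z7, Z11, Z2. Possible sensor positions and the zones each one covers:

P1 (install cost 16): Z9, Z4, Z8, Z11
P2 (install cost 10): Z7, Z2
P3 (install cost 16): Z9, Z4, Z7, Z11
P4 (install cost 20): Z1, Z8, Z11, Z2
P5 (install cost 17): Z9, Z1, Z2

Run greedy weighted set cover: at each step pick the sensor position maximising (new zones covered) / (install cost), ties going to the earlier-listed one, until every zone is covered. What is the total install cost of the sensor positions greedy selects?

43

Pick 1: P1 adds 4 new (Z9, Z4, Z8, Z11) at install cost 16 (ratio 4/16).
Pick 2: P2 adds 2 new (Z7, Z2) at install cost 10 (ratio 2/10).
Pick 3: P5 adds 1 new (Z1) at install cost 17 (ratio 1/17).
Greedy total install cost: 16 + 10 + 17 = 43. (The true optimum is 36, so greedy overshoots here.)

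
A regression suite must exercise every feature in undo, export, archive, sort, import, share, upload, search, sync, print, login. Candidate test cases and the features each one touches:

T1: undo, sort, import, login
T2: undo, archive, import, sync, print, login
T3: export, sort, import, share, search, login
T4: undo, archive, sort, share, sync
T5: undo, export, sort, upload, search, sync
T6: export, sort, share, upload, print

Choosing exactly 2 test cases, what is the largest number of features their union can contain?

Choosing T2, T3 covers {undo, export, archive, sort, import, share, search, sync, print, login} — 10 features.
No choice of 2 test cases does better; here upload is left uncovered.

10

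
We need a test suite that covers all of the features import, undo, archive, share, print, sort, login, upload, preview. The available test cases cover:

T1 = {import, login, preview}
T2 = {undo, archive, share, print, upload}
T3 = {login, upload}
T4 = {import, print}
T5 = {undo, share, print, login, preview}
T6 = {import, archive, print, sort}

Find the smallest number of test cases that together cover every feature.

T1, T2, T6 together cover {import, undo, archive, share, print, sort, login, upload, preview} — every feature.
No 2 of the 6 test cases cover everything (all 15 pairs fall short), so 3 is minimum.

3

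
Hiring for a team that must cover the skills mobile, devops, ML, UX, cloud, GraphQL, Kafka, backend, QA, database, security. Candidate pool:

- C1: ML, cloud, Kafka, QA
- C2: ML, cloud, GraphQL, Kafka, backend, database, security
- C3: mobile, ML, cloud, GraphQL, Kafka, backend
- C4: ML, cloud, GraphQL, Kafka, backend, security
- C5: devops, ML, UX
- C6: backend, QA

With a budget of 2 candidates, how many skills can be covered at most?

Choosing C2, C5 covers {devops, ML, UX, cloud, GraphQL, Kafka, backend, database, security} — 9 skills.
No choice of 2 candidates does better; here mobile, QA are left uncovered.

9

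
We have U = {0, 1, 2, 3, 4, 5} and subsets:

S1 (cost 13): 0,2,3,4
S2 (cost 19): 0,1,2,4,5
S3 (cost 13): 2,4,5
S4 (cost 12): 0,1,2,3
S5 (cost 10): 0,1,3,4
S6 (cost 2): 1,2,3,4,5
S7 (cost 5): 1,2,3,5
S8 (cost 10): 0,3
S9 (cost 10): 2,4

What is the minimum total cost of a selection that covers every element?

S5, S6 cover every element at cost 10 + 2 = 12.
Any cover uses at least 2 sets; among all covering selections none totals below 12.

12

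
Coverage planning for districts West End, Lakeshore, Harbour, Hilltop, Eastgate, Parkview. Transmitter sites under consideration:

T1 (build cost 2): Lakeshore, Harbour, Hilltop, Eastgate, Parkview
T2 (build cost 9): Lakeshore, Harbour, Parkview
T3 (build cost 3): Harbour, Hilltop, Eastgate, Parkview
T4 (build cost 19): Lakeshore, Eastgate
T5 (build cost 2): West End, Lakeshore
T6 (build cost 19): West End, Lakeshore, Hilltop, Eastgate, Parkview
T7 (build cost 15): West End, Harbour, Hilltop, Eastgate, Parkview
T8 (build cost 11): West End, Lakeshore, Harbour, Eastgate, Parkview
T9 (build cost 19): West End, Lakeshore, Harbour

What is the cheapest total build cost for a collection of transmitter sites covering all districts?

4

T1, T5 cover every district at build cost 2 + 2 = 4.
Any cover uses at least 2 transmitter sites; among all covering selections none totals below 4.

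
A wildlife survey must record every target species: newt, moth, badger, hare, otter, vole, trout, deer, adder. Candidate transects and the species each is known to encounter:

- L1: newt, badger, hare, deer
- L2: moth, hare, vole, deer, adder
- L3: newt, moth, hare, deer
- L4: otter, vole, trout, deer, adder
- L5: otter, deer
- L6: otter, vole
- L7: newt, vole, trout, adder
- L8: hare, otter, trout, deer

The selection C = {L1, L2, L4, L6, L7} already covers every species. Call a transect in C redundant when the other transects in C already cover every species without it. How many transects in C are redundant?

3

Drop L1: badger uncovered — not redundant.
Drop L2: moth uncovered — not redundant.
Drop L4: the rest still cover every species — redundant.
Drop L6: the rest still cover every species — redundant.
Drop L7: the rest still cover every species — redundant.
3 redundant: L4, L6, L7.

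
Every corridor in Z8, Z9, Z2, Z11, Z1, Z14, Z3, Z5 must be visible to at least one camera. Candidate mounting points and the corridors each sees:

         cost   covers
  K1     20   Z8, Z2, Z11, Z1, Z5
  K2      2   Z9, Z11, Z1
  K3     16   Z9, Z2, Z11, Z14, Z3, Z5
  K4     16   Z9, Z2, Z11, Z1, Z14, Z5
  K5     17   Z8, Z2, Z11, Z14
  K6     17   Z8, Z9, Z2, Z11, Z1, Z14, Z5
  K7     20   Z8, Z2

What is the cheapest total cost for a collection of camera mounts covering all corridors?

33

K3, K6 cover every corridor at cost 16 + 17 = 33.
Any cover uses at least 2 camera mounts; among all covering selections none totals below 33.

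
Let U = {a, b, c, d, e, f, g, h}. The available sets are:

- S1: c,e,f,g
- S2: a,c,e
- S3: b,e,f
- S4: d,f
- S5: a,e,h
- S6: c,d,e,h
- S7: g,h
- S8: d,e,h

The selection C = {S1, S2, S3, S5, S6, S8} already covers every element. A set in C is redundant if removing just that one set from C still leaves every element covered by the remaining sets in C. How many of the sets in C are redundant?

Drop S1: g uncovered — not redundant.
Drop S2: the rest still cover every element — redundant.
Drop S3: b uncovered — not redundant.
Drop S5: the rest still cover every element — redundant.
Drop S6: the rest still cover every element — redundant.
Drop S8: the rest still cover every element — redundant.
4 redundant: S2, S5, S6, S8.

4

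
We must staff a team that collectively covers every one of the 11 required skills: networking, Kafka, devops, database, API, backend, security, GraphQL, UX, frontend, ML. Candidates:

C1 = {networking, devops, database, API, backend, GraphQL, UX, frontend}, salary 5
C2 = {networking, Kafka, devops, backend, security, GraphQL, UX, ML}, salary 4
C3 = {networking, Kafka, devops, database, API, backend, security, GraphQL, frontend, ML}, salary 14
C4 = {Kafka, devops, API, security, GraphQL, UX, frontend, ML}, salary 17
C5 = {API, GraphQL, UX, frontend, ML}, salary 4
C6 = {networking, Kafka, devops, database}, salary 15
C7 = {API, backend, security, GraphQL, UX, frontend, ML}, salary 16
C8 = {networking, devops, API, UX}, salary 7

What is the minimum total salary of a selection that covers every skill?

C1, C2 cover every skill at salary 5 + 4 = 9.
Any cover uses at least 2 candidates; among all covering selections none totals below 9.

9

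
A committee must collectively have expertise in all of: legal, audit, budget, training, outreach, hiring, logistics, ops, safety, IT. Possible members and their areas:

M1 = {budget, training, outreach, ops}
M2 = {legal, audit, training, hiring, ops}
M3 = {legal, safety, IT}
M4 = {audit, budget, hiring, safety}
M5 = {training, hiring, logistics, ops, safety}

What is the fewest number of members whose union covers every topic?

M1, M2, M3, M5 together cover {legal, audit, budget, training, outreach, hiring, logistics, ops, safety, IT} — every topic.
No 3 of the 5 members cover everything (all 10 triples fall short), so 4 is minimum.

4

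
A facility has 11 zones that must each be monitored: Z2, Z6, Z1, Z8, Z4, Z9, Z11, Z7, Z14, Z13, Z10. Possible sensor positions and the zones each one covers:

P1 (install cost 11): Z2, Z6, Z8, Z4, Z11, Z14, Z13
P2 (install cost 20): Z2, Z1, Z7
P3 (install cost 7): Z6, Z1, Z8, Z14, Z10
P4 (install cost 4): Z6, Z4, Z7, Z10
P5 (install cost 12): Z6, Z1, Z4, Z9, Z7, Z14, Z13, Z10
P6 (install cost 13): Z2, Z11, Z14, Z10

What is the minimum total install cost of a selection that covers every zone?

P1, P5 cover every zone at install cost 11 + 12 = 23.
Any cover uses at least 2 sensor positions; among all covering selections none totals below 23.
Greedy by coverage-per-install cost would pick P4, P1, P5 for 27 — worse than the optimum 23.

23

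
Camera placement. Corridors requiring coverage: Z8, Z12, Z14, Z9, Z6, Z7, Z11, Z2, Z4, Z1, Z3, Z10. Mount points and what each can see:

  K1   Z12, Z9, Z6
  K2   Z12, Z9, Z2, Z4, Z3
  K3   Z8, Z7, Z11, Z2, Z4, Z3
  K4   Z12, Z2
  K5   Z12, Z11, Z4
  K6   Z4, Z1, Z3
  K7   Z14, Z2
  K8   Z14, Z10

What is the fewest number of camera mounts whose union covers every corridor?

K1, K3, K6, K8 together cover {Z8, Z12, Z14, Z9, Z6, Z7, Z11, Z2, Z4, Z1, Z3, Z10} — every corridor.
No 3 of the 8 camera mounts cover everything (all 56 triples fall short), so 4 is minimum.

4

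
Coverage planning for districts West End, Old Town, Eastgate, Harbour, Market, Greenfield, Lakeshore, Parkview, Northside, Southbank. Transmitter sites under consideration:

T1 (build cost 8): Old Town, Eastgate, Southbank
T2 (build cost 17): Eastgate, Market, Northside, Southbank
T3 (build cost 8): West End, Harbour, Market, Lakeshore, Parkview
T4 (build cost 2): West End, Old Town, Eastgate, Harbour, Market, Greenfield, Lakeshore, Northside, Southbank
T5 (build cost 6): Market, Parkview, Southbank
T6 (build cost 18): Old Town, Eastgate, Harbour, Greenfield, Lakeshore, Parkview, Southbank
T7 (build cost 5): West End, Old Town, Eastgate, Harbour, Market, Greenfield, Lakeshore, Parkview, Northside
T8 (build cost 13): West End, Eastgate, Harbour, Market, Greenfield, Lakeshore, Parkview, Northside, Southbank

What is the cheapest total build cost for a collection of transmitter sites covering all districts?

T4, T7 cover every district at build cost 2 + 5 = 7.
Any cover uses at least 2 transmitter sites; among all covering selections none totals below 7.

7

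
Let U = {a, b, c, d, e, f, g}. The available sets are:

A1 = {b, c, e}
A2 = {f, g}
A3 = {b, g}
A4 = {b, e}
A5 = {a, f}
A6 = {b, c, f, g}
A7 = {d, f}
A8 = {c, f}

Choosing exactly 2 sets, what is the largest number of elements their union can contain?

5

Choosing A1, A2 covers {b, c, e, f, g} — 5 elements.
No choice of 2 sets does better; here a, d are left uncovered.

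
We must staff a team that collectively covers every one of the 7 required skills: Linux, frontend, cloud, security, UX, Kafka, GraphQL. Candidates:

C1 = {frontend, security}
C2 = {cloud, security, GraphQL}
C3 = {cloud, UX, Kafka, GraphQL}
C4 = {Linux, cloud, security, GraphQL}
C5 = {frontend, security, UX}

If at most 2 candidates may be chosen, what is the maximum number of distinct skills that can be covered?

6

Choosing C1, C3 covers {frontend, cloud, security, UX, Kafka, GraphQL} — 6 skills.
No choice of 2 candidates does better; here Linux is left uncovered.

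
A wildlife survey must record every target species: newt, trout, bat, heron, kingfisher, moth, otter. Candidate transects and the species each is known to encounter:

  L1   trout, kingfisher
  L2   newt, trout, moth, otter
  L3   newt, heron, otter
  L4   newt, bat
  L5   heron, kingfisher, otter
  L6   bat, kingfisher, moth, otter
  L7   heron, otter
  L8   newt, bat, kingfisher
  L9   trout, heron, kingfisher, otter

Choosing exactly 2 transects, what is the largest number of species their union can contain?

Choosing L2, L5 covers {newt, trout, heron, kingfisher, moth, otter} — 6 species.
No choice of 2 transects does better; here bat is left uncovered.

6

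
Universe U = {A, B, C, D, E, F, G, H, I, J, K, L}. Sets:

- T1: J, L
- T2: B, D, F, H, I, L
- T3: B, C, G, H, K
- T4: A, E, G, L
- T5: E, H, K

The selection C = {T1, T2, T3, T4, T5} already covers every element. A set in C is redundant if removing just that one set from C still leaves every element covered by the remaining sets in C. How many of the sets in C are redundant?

1

Drop T1: J uncovered — not redundant.
Drop T2: D, F, I uncovered — not redundant.
Drop T3: C uncovered — not redundant.
Drop T4: A uncovered — not redundant.
Drop T5: the rest still cover every element — redundant.
1 redundant: T5.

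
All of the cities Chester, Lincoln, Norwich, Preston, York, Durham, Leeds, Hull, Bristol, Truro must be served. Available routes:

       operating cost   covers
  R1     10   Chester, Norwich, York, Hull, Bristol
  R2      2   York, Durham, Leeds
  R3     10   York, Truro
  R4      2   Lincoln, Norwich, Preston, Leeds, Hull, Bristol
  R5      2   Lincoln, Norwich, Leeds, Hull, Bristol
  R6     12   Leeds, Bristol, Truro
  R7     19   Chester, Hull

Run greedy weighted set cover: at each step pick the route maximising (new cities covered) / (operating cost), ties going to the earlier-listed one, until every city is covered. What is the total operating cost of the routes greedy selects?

Pick 1: R4 adds 6 new (Lincoln, Norwich, Preston, Leeds, Hull, Bristol) at operating cost 2 (ratio 6/2).
Pick 2: R2 adds 2 new (York, Durham) at operating cost 2 (ratio 2/2).
Pick 3: R1 adds 1 new (Chester) at operating cost 10 (ratio 1/10).
Pick 4: R3 adds 1 new (Truro) at operating cost 10 (ratio 1/10).
Greedy total operating cost: 2 + 2 + 10 + 10 = 24.

24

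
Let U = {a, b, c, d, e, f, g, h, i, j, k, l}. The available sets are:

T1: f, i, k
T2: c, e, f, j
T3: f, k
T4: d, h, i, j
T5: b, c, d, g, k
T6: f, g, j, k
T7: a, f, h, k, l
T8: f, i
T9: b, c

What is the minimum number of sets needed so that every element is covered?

T1, T2, T5, T7 together cover {a, b, c, d, e, f, g, h, i, j, k, l} — every element.
No 3 of the 9 sets cover everything (all 84 triples fall short), so 4 is minimum.

4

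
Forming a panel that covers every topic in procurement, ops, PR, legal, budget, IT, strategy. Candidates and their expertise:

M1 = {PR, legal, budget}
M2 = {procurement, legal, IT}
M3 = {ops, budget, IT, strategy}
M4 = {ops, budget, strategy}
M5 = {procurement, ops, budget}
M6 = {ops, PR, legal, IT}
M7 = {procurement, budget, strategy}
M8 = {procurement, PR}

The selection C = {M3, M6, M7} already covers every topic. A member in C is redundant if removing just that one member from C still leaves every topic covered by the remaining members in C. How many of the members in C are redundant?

Drop M3: the rest still cover every topic — redundant.
Drop M6: PR, legal uncovered — not redundant.
Drop M7: procurement uncovered — not redundant.
1 redundant: M3.

1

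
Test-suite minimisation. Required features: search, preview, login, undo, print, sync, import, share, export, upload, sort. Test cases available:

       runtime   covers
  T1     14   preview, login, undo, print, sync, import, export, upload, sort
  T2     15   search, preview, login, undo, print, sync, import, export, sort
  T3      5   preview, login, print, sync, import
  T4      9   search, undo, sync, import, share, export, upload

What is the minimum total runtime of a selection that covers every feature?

23

T1, T4 cover every feature at runtime 14 + 9 = 23.
Any cover uses at least 2 test cases; among all covering selections none totals below 23.
Greedy by coverage-per-runtime would pick T3, T4, T1 for 28 — worse than the optimum 23.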